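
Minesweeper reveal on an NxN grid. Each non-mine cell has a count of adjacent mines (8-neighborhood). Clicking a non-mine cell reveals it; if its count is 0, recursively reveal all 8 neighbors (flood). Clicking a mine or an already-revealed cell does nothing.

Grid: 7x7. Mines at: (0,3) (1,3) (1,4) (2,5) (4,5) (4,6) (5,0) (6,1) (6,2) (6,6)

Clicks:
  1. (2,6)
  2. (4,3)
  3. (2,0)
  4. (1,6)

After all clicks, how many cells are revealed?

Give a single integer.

Answer: 27

Derivation:
Click 1 (2,6) count=1: revealed 1 new [(2,6)] -> total=1
Click 2 (4,3) count=0: revealed 25 new [(0,0) (0,1) (0,2) (1,0) (1,1) (1,2) (2,0) (2,1) (2,2) (2,3) (2,4) (3,0) (3,1) (3,2) (3,3) (3,4) (4,0) (4,1) (4,2) (4,3) (4,4) (5,1) (5,2) (5,3) (5,4)] -> total=26
Click 3 (2,0) count=0: revealed 0 new [(none)] -> total=26
Click 4 (1,6) count=1: revealed 1 new [(1,6)] -> total=27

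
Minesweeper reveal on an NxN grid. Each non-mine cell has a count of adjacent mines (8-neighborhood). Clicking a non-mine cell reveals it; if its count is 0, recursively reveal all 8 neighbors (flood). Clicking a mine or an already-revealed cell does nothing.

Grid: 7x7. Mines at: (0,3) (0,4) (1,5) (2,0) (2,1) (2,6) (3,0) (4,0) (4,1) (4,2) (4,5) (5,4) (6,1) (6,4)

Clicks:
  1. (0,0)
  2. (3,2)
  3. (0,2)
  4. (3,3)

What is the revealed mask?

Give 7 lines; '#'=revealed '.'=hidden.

Click 1 (0,0) count=0: revealed 6 new [(0,0) (0,1) (0,2) (1,0) (1,1) (1,2)] -> total=6
Click 2 (3,2) count=3: revealed 1 new [(3,2)] -> total=7
Click 3 (0,2) count=1: revealed 0 new [(none)] -> total=7
Click 4 (3,3) count=1: revealed 1 new [(3,3)] -> total=8

Answer: ###....
###....
.......
..##...
.......
.......
.......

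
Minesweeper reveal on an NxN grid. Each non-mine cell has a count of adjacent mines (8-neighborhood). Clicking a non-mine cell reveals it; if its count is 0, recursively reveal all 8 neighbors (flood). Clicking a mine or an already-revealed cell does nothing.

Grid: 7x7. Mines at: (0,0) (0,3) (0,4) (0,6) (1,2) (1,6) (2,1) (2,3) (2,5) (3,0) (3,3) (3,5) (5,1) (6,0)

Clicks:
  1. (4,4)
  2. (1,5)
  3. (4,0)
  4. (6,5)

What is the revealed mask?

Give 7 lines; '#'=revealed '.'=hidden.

Click 1 (4,4) count=2: revealed 1 new [(4,4)] -> total=1
Click 2 (1,5) count=4: revealed 1 new [(1,5)] -> total=2
Click 3 (4,0) count=2: revealed 1 new [(4,0)] -> total=3
Click 4 (6,5) count=0: revealed 14 new [(4,2) (4,3) (4,5) (4,6) (5,2) (5,3) (5,4) (5,5) (5,6) (6,2) (6,3) (6,4) (6,5) (6,6)] -> total=17

Answer: .......
.....#.
.......
.......
#.#####
..#####
..#####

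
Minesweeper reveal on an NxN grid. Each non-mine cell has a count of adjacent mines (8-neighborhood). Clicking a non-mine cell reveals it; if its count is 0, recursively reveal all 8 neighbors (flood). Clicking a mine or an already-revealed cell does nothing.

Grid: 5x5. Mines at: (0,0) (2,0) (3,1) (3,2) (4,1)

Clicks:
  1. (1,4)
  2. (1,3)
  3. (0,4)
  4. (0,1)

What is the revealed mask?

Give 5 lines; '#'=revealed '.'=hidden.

Click 1 (1,4) count=0: revealed 16 new [(0,1) (0,2) (0,3) (0,4) (1,1) (1,2) (1,3) (1,4) (2,1) (2,2) (2,3) (2,4) (3,3) (3,4) (4,3) (4,4)] -> total=16
Click 2 (1,3) count=0: revealed 0 new [(none)] -> total=16
Click 3 (0,4) count=0: revealed 0 new [(none)] -> total=16
Click 4 (0,1) count=1: revealed 0 new [(none)] -> total=16

Answer: .####
.####
.####
...##
...##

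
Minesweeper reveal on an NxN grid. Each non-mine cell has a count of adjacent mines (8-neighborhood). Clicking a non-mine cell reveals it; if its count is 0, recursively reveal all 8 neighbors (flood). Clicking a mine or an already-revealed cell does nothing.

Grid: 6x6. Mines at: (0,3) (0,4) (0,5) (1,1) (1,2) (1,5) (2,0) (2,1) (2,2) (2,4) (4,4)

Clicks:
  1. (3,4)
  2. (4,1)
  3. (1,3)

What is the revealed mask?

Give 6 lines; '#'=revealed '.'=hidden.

Click 1 (3,4) count=2: revealed 1 new [(3,4)] -> total=1
Click 2 (4,1) count=0: revealed 12 new [(3,0) (3,1) (3,2) (3,3) (4,0) (4,1) (4,2) (4,3) (5,0) (5,1) (5,2) (5,3)] -> total=13
Click 3 (1,3) count=5: revealed 1 new [(1,3)] -> total=14

Answer: ......
...#..
......
#####.
####..
####..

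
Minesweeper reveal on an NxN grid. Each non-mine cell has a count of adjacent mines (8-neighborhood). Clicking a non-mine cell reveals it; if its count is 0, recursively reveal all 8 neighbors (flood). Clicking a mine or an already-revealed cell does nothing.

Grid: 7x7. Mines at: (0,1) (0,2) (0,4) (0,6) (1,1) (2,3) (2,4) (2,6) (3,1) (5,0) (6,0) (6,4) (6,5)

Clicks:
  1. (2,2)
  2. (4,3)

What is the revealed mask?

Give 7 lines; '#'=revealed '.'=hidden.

Click 1 (2,2) count=3: revealed 1 new [(2,2)] -> total=1
Click 2 (4,3) count=0: revealed 20 new [(3,2) (3,3) (3,4) (3,5) (3,6) (4,1) (4,2) (4,3) (4,4) (4,5) (4,6) (5,1) (5,2) (5,3) (5,4) (5,5) (5,6) (6,1) (6,2) (6,3)] -> total=21

Answer: .......
.......
..#....
..#####
.######
.######
.###...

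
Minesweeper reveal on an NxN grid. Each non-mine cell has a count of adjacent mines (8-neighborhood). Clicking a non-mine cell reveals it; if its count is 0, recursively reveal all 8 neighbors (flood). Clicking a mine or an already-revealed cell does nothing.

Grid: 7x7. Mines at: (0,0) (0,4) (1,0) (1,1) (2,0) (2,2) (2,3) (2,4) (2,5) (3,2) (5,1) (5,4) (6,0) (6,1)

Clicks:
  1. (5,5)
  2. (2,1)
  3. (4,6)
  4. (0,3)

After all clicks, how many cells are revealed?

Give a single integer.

Click 1 (5,5) count=1: revealed 1 new [(5,5)] -> total=1
Click 2 (2,1) count=5: revealed 1 new [(2,1)] -> total=2
Click 3 (4,6) count=0: revealed 7 new [(3,5) (3,6) (4,5) (4,6) (5,6) (6,5) (6,6)] -> total=9
Click 4 (0,3) count=1: revealed 1 new [(0,3)] -> total=10

Answer: 10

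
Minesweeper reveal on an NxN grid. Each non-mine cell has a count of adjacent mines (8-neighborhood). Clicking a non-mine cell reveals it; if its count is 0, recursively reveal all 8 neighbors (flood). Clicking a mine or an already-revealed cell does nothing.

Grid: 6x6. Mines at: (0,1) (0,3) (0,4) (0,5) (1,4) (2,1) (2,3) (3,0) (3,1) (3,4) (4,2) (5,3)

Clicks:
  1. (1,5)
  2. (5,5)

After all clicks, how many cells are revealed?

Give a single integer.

Answer: 5

Derivation:
Click 1 (1,5) count=3: revealed 1 new [(1,5)] -> total=1
Click 2 (5,5) count=0: revealed 4 new [(4,4) (4,5) (5,4) (5,5)] -> total=5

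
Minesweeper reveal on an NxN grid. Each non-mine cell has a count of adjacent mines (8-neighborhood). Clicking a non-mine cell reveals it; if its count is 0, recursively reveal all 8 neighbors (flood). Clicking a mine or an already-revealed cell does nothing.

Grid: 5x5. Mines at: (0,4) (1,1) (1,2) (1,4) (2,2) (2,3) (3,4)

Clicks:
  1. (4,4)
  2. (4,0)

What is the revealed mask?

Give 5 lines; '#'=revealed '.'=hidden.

Click 1 (4,4) count=1: revealed 1 new [(4,4)] -> total=1
Click 2 (4,0) count=0: revealed 10 new [(2,0) (2,1) (3,0) (3,1) (3,2) (3,3) (4,0) (4,1) (4,2) (4,3)] -> total=11

Answer: .....
.....
##...
####.
#####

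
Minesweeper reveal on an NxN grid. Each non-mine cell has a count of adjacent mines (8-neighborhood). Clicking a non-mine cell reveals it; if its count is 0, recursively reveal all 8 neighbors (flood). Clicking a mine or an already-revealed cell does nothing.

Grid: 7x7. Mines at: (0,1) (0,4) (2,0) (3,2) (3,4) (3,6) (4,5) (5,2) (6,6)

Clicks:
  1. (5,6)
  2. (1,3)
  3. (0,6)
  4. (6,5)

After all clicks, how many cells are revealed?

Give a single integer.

Answer: 9

Derivation:
Click 1 (5,6) count=2: revealed 1 new [(5,6)] -> total=1
Click 2 (1,3) count=1: revealed 1 new [(1,3)] -> total=2
Click 3 (0,6) count=0: revealed 6 new [(0,5) (0,6) (1,5) (1,6) (2,5) (2,6)] -> total=8
Click 4 (6,5) count=1: revealed 1 new [(6,5)] -> total=9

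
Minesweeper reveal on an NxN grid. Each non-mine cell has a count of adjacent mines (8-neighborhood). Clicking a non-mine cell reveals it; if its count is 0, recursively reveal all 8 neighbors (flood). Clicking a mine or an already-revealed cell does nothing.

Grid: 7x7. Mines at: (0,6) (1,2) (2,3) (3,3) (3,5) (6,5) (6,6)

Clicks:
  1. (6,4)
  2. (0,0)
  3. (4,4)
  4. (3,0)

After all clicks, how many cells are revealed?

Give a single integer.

Answer: 25

Derivation:
Click 1 (6,4) count=1: revealed 1 new [(6,4)] -> total=1
Click 2 (0,0) count=0: revealed 24 new [(0,0) (0,1) (1,0) (1,1) (2,0) (2,1) (2,2) (3,0) (3,1) (3,2) (4,0) (4,1) (4,2) (4,3) (4,4) (5,0) (5,1) (5,2) (5,3) (5,4) (6,0) (6,1) (6,2) (6,3)] -> total=25
Click 3 (4,4) count=2: revealed 0 new [(none)] -> total=25
Click 4 (3,0) count=0: revealed 0 new [(none)] -> total=25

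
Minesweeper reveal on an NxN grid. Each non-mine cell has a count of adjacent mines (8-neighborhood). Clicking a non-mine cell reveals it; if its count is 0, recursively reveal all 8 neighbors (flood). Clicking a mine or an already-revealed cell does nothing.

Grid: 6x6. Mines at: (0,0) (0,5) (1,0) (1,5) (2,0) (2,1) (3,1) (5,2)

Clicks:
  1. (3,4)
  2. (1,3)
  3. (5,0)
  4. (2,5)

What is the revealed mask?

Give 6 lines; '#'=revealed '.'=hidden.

Answer: .####.
.####.
..####
..####
######
##.###

Derivation:
Click 1 (3,4) count=0: revealed 23 new [(0,1) (0,2) (0,3) (0,4) (1,1) (1,2) (1,3) (1,4) (2,2) (2,3) (2,4) (2,5) (3,2) (3,3) (3,4) (3,5) (4,2) (4,3) (4,4) (4,5) (5,3) (5,4) (5,5)] -> total=23
Click 2 (1,3) count=0: revealed 0 new [(none)] -> total=23
Click 3 (5,0) count=0: revealed 4 new [(4,0) (4,1) (5,0) (5,1)] -> total=27
Click 4 (2,5) count=1: revealed 0 new [(none)] -> total=27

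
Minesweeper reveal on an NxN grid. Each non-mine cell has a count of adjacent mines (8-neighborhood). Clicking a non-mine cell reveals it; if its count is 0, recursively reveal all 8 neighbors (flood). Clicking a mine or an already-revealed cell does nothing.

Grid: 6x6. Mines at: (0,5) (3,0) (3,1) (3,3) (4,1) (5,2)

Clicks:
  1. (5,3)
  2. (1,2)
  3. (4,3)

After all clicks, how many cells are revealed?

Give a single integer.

Click 1 (5,3) count=1: revealed 1 new [(5,3)] -> total=1
Click 2 (1,2) count=0: revealed 15 new [(0,0) (0,1) (0,2) (0,3) (0,4) (1,0) (1,1) (1,2) (1,3) (1,4) (2,0) (2,1) (2,2) (2,3) (2,4)] -> total=16
Click 3 (4,3) count=2: revealed 1 new [(4,3)] -> total=17

Answer: 17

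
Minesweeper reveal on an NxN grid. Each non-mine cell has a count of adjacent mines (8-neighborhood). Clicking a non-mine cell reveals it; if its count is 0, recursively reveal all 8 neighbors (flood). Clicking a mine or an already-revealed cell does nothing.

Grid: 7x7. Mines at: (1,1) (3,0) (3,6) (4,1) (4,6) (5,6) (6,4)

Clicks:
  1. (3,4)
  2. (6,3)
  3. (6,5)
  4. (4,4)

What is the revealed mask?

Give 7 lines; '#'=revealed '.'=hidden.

Click 1 (3,4) count=0: revealed 27 new [(0,2) (0,3) (0,4) (0,5) (0,6) (1,2) (1,3) (1,4) (1,5) (1,6) (2,2) (2,3) (2,4) (2,5) (2,6) (3,2) (3,3) (3,4) (3,5) (4,2) (4,3) (4,4) (4,5) (5,2) (5,3) (5,4) (5,5)] -> total=27
Click 2 (6,3) count=1: revealed 1 new [(6,3)] -> total=28
Click 3 (6,5) count=2: revealed 1 new [(6,5)] -> total=29
Click 4 (4,4) count=0: revealed 0 new [(none)] -> total=29

Answer: ..#####
..#####
..#####
..####.
..####.
..####.
...#.#.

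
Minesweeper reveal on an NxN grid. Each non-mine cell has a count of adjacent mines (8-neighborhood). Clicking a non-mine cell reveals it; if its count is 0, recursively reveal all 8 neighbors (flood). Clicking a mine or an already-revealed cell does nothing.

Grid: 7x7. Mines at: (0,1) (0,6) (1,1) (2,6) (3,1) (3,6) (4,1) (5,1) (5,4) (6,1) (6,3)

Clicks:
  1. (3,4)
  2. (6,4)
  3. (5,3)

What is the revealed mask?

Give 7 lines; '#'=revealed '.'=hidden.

Click 1 (3,4) count=0: revealed 20 new [(0,2) (0,3) (0,4) (0,5) (1,2) (1,3) (1,4) (1,5) (2,2) (2,3) (2,4) (2,5) (3,2) (3,3) (3,4) (3,5) (4,2) (4,3) (4,4) (4,5)] -> total=20
Click 2 (6,4) count=2: revealed 1 new [(6,4)] -> total=21
Click 3 (5,3) count=2: revealed 1 new [(5,3)] -> total=22

Answer: ..####.
..####.
..####.
..####.
..####.
...#...
....#..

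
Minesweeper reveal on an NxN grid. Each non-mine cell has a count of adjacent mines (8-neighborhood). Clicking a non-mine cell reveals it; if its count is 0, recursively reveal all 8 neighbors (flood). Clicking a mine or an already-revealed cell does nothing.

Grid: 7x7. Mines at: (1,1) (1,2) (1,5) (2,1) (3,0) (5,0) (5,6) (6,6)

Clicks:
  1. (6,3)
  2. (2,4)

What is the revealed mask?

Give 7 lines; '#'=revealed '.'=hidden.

Click 1 (6,3) count=0: revealed 27 new [(2,2) (2,3) (2,4) (2,5) (2,6) (3,1) (3,2) (3,3) (3,4) (3,5) (3,6) (4,1) (4,2) (4,3) (4,4) (4,5) (4,6) (5,1) (5,2) (5,3) (5,4) (5,5) (6,1) (6,2) (6,3) (6,4) (6,5)] -> total=27
Click 2 (2,4) count=1: revealed 0 new [(none)] -> total=27

Answer: .......
.......
..#####
.######
.######
.#####.
.#####.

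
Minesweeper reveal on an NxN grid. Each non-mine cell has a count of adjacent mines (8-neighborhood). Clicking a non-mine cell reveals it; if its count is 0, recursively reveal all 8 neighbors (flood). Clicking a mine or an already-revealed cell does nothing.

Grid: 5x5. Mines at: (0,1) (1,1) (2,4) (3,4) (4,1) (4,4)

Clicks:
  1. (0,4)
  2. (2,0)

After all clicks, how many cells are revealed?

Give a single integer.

Click 1 (0,4) count=0: revealed 6 new [(0,2) (0,3) (0,4) (1,2) (1,3) (1,4)] -> total=6
Click 2 (2,0) count=1: revealed 1 new [(2,0)] -> total=7

Answer: 7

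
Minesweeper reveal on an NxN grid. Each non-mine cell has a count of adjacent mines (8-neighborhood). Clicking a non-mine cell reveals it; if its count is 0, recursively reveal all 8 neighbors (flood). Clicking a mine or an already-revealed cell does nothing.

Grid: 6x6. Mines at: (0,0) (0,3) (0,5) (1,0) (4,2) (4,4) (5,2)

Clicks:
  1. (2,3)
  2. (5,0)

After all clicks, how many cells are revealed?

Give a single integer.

Answer: 21

Derivation:
Click 1 (2,3) count=0: revealed 15 new [(1,1) (1,2) (1,3) (1,4) (1,5) (2,1) (2,2) (2,3) (2,4) (2,5) (3,1) (3,2) (3,3) (3,4) (3,5)] -> total=15
Click 2 (5,0) count=0: revealed 6 new [(2,0) (3,0) (4,0) (4,1) (5,0) (5,1)] -> total=21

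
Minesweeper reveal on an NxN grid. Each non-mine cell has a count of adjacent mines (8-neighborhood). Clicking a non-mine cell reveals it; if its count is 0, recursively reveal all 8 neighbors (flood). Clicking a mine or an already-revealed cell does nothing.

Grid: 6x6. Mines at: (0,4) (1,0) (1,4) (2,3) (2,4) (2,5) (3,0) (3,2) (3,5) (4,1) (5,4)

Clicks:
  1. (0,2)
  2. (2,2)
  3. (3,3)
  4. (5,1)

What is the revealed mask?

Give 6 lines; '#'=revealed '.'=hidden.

Answer: .###..
.###..
..#...
...#..
......
.#....

Derivation:
Click 1 (0,2) count=0: revealed 6 new [(0,1) (0,2) (0,3) (1,1) (1,2) (1,3)] -> total=6
Click 2 (2,2) count=2: revealed 1 new [(2,2)] -> total=7
Click 3 (3,3) count=3: revealed 1 new [(3,3)] -> total=8
Click 4 (5,1) count=1: revealed 1 new [(5,1)] -> total=9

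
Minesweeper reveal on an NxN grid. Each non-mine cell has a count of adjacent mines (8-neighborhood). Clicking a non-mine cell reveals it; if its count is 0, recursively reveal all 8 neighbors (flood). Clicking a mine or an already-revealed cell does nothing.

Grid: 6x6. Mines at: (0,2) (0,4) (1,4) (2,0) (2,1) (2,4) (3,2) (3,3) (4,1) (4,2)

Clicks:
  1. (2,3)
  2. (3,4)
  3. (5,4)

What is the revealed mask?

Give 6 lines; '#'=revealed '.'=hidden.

Answer: ......
......
...#..
....##
...###
...###

Derivation:
Click 1 (2,3) count=4: revealed 1 new [(2,3)] -> total=1
Click 2 (3,4) count=2: revealed 1 new [(3,4)] -> total=2
Click 3 (5,4) count=0: revealed 7 new [(3,5) (4,3) (4,4) (4,5) (5,3) (5,4) (5,5)] -> total=9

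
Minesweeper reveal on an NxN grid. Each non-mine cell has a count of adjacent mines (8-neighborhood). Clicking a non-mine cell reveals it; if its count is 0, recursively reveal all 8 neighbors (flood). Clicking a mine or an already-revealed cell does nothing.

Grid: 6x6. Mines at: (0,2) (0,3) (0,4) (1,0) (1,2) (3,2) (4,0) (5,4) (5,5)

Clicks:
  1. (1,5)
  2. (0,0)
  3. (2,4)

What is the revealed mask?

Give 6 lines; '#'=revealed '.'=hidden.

Click 1 (1,5) count=1: revealed 1 new [(1,5)] -> total=1
Click 2 (0,0) count=1: revealed 1 new [(0,0)] -> total=2
Click 3 (2,4) count=0: revealed 11 new [(1,3) (1,4) (2,3) (2,4) (2,5) (3,3) (3,4) (3,5) (4,3) (4,4) (4,5)] -> total=13

Answer: #.....
...###
...###
...###
...###
......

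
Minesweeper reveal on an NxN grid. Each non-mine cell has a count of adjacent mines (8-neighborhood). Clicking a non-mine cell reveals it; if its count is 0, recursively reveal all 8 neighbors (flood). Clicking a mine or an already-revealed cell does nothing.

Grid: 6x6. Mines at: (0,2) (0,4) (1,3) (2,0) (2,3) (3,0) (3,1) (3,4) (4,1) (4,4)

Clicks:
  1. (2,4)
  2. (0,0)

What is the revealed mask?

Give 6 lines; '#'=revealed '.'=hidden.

Answer: ##....
##....
....#.
......
......
......

Derivation:
Click 1 (2,4) count=3: revealed 1 new [(2,4)] -> total=1
Click 2 (0,0) count=0: revealed 4 new [(0,0) (0,1) (1,0) (1,1)] -> total=5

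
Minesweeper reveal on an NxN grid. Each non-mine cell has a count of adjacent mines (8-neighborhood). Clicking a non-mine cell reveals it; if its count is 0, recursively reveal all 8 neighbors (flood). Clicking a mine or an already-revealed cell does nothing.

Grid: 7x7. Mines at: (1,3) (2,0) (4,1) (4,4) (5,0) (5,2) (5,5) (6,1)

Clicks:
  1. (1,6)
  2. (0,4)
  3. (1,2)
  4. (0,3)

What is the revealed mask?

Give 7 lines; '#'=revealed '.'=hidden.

Answer: ...####
..#.###
....###
....###
.....##
.......
.......

Derivation:
Click 1 (1,6) count=0: revealed 14 new [(0,4) (0,5) (0,6) (1,4) (1,5) (1,6) (2,4) (2,5) (2,6) (3,4) (3,5) (3,6) (4,5) (4,6)] -> total=14
Click 2 (0,4) count=1: revealed 0 new [(none)] -> total=14
Click 3 (1,2) count=1: revealed 1 new [(1,2)] -> total=15
Click 4 (0,3) count=1: revealed 1 new [(0,3)] -> total=16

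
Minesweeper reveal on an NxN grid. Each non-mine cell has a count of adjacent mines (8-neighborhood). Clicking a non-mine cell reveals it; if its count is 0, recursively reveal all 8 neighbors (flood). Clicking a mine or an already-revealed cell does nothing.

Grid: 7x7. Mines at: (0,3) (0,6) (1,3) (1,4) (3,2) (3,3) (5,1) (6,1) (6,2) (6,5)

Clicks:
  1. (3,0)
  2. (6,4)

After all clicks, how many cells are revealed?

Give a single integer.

Click 1 (3,0) count=0: revealed 13 new [(0,0) (0,1) (0,2) (1,0) (1,1) (1,2) (2,0) (2,1) (2,2) (3,0) (3,1) (4,0) (4,1)] -> total=13
Click 2 (6,4) count=1: revealed 1 new [(6,4)] -> total=14

Answer: 14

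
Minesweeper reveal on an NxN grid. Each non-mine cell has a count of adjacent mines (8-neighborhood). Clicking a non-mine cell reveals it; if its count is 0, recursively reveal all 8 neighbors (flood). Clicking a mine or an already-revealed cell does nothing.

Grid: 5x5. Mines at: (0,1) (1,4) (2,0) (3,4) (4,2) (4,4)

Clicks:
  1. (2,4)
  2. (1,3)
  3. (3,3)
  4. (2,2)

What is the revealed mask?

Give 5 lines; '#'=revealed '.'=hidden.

Click 1 (2,4) count=2: revealed 1 new [(2,4)] -> total=1
Click 2 (1,3) count=1: revealed 1 new [(1,3)] -> total=2
Click 3 (3,3) count=3: revealed 1 new [(3,3)] -> total=3
Click 4 (2,2) count=0: revealed 7 new [(1,1) (1,2) (2,1) (2,2) (2,3) (3,1) (3,2)] -> total=10

Answer: .....
.###.
.####
.###.
.....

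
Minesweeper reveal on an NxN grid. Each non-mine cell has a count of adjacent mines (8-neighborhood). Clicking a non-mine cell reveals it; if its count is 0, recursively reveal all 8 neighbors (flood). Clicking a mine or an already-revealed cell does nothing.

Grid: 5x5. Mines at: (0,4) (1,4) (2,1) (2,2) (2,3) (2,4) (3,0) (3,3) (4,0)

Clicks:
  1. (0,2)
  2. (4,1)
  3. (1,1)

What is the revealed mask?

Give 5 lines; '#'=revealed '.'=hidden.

Answer: ####.
####.
.....
.....
.#...

Derivation:
Click 1 (0,2) count=0: revealed 8 new [(0,0) (0,1) (0,2) (0,3) (1,0) (1,1) (1,2) (1,3)] -> total=8
Click 2 (4,1) count=2: revealed 1 new [(4,1)] -> total=9
Click 3 (1,1) count=2: revealed 0 new [(none)] -> total=9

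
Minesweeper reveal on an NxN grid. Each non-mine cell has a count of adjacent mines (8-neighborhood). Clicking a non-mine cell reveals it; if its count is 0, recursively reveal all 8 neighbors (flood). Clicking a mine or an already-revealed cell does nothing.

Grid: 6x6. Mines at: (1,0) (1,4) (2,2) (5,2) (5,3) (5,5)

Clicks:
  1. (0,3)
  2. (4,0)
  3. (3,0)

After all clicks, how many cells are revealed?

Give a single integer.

Answer: 9

Derivation:
Click 1 (0,3) count=1: revealed 1 new [(0,3)] -> total=1
Click 2 (4,0) count=0: revealed 8 new [(2,0) (2,1) (3,0) (3,1) (4,0) (4,1) (5,0) (5,1)] -> total=9
Click 3 (3,0) count=0: revealed 0 new [(none)] -> total=9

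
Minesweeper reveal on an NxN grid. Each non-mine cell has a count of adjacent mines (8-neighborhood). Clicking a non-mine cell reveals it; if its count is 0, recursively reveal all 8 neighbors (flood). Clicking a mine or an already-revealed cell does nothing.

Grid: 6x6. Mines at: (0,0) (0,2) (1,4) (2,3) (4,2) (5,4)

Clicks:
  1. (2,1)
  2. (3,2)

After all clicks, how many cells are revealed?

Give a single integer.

Answer: 13

Derivation:
Click 1 (2,1) count=0: revealed 13 new [(1,0) (1,1) (1,2) (2,0) (2,1) (2,2) (3,0) (3,1) (3,2) (4,0) (4,1) (5,0) (5,1)] -> total=13
Click 2 (3,2) count=2: revealed 0 new [(none)] -> total=13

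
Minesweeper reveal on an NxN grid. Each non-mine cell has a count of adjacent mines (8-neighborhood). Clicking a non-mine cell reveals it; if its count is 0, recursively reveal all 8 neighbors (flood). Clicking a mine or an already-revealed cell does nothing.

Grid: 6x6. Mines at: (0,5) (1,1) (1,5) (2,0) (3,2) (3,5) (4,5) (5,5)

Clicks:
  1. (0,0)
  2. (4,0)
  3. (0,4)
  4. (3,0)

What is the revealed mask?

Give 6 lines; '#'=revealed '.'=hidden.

Answer: #...#.
......
......
##....
#####.
#####.

Derivation:
Click 1 (0,0) count=1: revealed 1 new [(0,0)] -> total=1
Click 2 (4,0) count=0: revealed 12 new [(3,0) (3,1) (4,0) (4,1) (4,2) (4,3) (4,4) (5,0) (5,1) (5,2) (5,3) (5,4)] -> total=13
Click 3 (0,4) count=2: revealed 1 new [(0,4)] -> total=14
Click 4 (3,0) count=1: revealed 0 new [(none)] -> total=14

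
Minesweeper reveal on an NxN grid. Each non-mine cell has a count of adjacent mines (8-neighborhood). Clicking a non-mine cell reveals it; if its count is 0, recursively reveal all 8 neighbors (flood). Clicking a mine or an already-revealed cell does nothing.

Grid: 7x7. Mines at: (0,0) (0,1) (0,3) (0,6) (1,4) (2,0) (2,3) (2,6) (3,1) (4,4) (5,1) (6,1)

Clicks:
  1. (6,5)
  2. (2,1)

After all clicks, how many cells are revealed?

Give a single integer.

Click 1 (6,5) count=0: revealed 14 new [(3,5) (3,6) (4,5) (4,6) (5,2) (5,3) (5,4) (5,5) (5,6) (6,2) (6,3) (6,4) (6,5) (6,6)] -> total=14
Click 2 (2,1) count=2: revealed 1 new [(2,1)] -> total=15

Answer: 15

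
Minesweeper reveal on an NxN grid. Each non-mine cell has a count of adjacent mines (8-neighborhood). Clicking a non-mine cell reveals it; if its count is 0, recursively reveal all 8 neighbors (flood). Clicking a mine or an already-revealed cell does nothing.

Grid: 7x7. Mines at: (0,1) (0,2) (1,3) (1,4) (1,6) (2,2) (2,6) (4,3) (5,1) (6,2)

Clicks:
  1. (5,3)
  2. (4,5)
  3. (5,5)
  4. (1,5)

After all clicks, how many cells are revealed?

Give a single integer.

Click 1 (5,3) count=2: revealed 1 new [(5,3)] -> total=1
Click 2 (4,5) count=0: revealed 13 new [(3,4) (3,5) (3,6) (4,4) (4,5) (4,6) (5,4) (5,5) (5,6) (6,3) (6,4) (6,5) (6,6)] -> total=14
Click 3 (5,5) count=0: revealed 0 new [(none)] -> total=14
Click 4 (1,5) count=3: revealed 1 new [(1,5)] -> total=15

Answer: 15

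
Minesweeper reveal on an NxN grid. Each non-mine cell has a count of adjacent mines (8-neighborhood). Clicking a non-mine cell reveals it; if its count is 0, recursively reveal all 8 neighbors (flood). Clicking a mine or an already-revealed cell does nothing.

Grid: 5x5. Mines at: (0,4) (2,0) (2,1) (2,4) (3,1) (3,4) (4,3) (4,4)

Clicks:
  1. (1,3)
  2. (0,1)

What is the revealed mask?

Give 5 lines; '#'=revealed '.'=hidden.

Answer: ####.
####.
.....
.....
.....

Derivation:
Click 1 (1,3) count=2: revealed 1 new [(1,3)] -> total=1
Click 2 (0,1) count=0: revealed 7 new [(0,0) (0,1) (0,2) (0,3) (1,0) (1,1) (1,2)] -> total=8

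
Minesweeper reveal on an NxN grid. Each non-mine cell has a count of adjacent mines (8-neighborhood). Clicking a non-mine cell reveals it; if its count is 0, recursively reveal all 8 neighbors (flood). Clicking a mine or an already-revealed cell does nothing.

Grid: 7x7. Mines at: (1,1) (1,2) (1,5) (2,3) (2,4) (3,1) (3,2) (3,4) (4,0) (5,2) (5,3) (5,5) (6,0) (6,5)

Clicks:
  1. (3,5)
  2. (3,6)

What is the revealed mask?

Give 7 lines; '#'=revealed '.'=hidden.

Answer: .......
.......
.....##
.....##
.....##
.......
.......

Derivation:
Click 1 (3,5) count=2: revealed 1 new [(3,5)] -> total=1
Click 2 (3,6) count=0: revealed 5 new [(2,5) (2,6) (3,6) (4,5) (4,6)] -> total=6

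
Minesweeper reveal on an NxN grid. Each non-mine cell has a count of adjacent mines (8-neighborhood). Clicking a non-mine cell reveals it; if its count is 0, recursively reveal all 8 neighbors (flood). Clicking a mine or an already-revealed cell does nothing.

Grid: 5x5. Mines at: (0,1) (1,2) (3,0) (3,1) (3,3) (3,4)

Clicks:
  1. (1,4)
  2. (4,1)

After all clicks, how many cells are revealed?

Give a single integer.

Answer: 7

Derivation:
Click 1 (1,4) count=0: revealed 6 new [(0,3) (0,4) (1,3) (1,4) (2,3) (2,4)] -> total=6
Click 2 (4,1) count=2: revealed 1 new [(4,1)] -> total=7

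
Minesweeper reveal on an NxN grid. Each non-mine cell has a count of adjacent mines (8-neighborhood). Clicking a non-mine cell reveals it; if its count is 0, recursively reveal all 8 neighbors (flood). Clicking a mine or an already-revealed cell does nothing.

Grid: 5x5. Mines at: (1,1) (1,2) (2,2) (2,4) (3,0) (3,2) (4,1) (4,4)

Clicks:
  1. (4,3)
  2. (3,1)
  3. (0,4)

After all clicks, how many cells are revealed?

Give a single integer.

Click 1 (4,3) count=2: revealed 1 new [(4,3)] -> total=1
Click 2 (3,1) count=4: revealed 1 new [(3,1)] -> total=2
Click 3 (0,4) count=0: revealed 4 new [(0,3) (0,4) (1,3) (1,4)] -> total=6

Answer: 6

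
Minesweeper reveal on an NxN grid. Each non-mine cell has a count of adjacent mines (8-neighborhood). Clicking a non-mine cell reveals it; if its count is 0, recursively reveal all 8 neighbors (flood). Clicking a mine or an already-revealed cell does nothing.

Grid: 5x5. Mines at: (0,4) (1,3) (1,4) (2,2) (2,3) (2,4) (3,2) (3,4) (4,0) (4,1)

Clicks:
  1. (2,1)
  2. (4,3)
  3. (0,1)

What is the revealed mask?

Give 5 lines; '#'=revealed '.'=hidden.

Answer: ###..
###..
##...
##...
...#.

Derivation:
Click 1 (2,1) count=2: revealed 1 new [(2,1)] -> total=1
Click 2 (4,3) count=2: revealed 1 new [(4,3)] -> total=2
Click 3 (0,1) count=0: revealed 9 new [(0,0) (0,1) (0,2) (1,0) (1,1) (1,2) (2,0) (3,0) (3,1)] -> total=11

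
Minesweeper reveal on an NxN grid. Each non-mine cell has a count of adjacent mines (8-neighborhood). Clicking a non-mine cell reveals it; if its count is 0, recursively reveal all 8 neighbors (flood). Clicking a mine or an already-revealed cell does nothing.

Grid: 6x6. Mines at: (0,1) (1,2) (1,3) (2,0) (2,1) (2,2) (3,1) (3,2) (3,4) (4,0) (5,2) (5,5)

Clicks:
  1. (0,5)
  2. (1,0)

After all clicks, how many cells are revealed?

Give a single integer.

Answer: 7

Derivation:
Click 1 (0,5) count=0: revealed 6 new [(0,4) (0,5) (1,4) (1,5) (2,4) (2,5)] -> total=6
Click 2 (1,0) count=3: revealed 1 new [(1,0)] -> total=7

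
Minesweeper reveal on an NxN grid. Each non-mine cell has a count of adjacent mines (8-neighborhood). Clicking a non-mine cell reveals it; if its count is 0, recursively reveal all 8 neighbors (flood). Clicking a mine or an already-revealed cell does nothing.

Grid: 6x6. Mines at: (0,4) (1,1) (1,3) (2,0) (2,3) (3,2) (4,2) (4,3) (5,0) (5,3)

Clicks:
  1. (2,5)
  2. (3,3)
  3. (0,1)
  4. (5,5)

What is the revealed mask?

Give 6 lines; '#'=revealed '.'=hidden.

Click 1 (2,5) count=0: revealed 10 new [(1,4) (1,5) (2,4) (2,5) (3,4) (3,5) (4,4) (4,5) (5,4) (5,5)] -> total=10
Click 2 (3,3) count=4: revealed 1 new [(3,3)] -> total=11
Click 3 (0,1) count=1: revealed 1 new [(0,1)] -> total=12
Click 4 (5,5) count=0: revealed 0 new [(none)] -> total=12

Answer: .#....
....##
....##
...###
....##
....##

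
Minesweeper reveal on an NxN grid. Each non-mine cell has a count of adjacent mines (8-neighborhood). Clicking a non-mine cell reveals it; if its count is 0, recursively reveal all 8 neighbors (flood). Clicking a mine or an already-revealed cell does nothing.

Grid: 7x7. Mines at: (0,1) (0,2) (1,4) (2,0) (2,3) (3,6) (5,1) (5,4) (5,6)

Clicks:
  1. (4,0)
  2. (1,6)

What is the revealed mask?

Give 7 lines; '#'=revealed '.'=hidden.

Answer: .....##
.....##
.....##
.......
#......
.......
.......

Derivation:
Click 1 (4,0) count=1: revealed 1 new [(4,0)] -> total=1
Click 2 (1,6) count=0: revealed 6 new [(0,5) (0,6) (1,5) (1,6) (2,5) (2,6)] -> total=7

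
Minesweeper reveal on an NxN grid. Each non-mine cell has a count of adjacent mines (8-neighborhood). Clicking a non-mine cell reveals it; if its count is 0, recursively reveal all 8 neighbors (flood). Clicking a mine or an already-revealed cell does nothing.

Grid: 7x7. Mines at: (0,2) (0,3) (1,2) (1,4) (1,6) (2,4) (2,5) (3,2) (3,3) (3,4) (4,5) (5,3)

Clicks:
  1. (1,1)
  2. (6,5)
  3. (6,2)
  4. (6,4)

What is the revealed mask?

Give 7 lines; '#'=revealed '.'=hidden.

Answer: .......
.#.....
.......
.......
.......
....###
..#.###

Derivation:
Click 1 (1,1) count=2: revealed 1 new [(1,1)] -> total=1
Click 2 (6,5) count=0: revealed 6 new [(5,4) (5,5) (5,6) (6,4) (6,5) (6,6)] -> total=7
Click 3 (6,2) count=1: revealed 1 new [(6,2)] -> total=8
Click 4 (6,4) count=1: revealed 0 new [(none)] -> total=8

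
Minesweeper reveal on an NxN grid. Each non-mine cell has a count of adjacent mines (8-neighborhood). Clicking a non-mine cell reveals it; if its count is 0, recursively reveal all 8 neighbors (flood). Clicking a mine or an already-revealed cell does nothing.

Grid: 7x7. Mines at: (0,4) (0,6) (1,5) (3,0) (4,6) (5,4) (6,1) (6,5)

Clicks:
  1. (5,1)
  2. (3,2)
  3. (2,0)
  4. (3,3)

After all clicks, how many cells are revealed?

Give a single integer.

Click 1 (5,1) count=1: revealed 1 new [(5,1)] -> total=1
Click 2 (3,2) count=0: revealed 27 new [(0,0) (0,1) (0,2) (0,3) (1,0) (1,1) (1,2) (1,3) (1,4) (2,0) (2,1) (2,2) (2,3) (2,4) (2,5) (3,1) (3,2) (3,3) (3,4) (3,5) (4,1) (4,2) (4,3) (4,4) (4,5) (5,2) (5,3)] -> total=28
Click 3 (2,0) count=1: revealed 0 new [(none)] -> total=28
Click 4 (3,3) count=0: revealed 0 new [(none)] -> total=28

Answer: 28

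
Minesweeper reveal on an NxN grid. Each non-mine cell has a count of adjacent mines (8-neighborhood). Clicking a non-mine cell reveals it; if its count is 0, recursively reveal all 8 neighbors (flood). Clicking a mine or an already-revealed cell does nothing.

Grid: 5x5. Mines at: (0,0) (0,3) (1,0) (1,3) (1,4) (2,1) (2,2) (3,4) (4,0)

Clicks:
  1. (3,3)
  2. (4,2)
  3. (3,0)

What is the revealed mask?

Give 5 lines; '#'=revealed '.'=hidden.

Answer: .....
.....
.....
####.
.###.

Derivation:
Click 1 (3,3) count=2: revealed 1 new [(3,3)] -> total=1
Click 2 (4,2) count=0: revealed 5 new [(3,1) (3,2) (4,1) (4,2) (4,3)] -> total=6
Click 3 (3,0) count=2: revealed 1 new [(3,0)] -> total=7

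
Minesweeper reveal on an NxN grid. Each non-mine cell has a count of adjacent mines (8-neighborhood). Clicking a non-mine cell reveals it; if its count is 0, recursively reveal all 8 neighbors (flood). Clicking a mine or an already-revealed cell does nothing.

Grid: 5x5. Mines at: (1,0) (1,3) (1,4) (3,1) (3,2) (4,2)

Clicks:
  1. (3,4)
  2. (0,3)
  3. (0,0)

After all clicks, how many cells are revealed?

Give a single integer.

Answer: 8

Derivation:
Click 1 (3,4) count=0: revealed 6 new [(2,3) (2,4) (3,3) (3,4) (4,3) (4,4)] -> total=6
Click 2 (0,3) count=2: revealed 1 new [(0,3)] -> total=7
Click 3 (0,0) count=1: revealed 1 new [(0,0)] -> total=8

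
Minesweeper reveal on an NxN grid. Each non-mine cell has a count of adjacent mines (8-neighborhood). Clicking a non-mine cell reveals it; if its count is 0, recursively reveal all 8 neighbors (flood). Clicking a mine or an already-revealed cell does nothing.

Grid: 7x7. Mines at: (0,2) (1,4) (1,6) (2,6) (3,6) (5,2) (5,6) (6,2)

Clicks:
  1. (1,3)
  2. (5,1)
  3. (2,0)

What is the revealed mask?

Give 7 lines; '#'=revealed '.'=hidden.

Click 1 (1,3) count=2: revealed 1 new [(1,3)] -> total=1
Click 2 (5,1) count=2: revealed 1 new [(5,1)] -> total=2
Click 3 (2,0) count=0: revealed 32 new [(0,0) (0,1) (1,0) (1,1) (1,2) (2,0) (2,1) (2,2) (2,3) (2,4) (2,5) (3,0) (3,1) (3,2) (3,3) (3,4) (3,5) (4,0) (4,1) (4,2) (4,3) (4,4) (4,5) (5,0) (5,3) (5,4) (5,5) (6,0) (6,1) (6,3) (6,4) (6,5)] -> total=34

Answer: ##.....
####...
######.
######.
######.
##.###.
##.###.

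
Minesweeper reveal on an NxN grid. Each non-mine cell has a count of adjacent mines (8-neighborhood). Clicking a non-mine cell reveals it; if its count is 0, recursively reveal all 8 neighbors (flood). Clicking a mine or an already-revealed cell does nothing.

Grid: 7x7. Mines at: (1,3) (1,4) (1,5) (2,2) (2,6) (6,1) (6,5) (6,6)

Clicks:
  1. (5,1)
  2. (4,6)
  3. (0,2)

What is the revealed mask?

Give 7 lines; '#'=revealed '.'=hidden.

Answer: ###....
###....
##.###.
#######
#######
#######
..###..

Derivation:
Click 1 (5,1) count=1: revealed 1 new [(5,1)] -> total=1
Click 2 (4,6) count=0: revealed 34 new [(0,0) (0,1) (0,2) (1,0) (1,1) (1,2) (2,0) (2,1) (2,3) (2,4) (2,5) (3,0) (3,1) (3,2) (3,3) (3,4) (3,5) (3,6) (4,0) (4,1) (4,2) (4,3) (4,4) (4,5) (4,6) (5,0) (5,2) (5,3) (5,4) (5,5) (5,6) (6,2) (6,3) (6,4)] -> total=35
Click 3 (0,2) count=1: revealed 0 new [(none)] -> total=35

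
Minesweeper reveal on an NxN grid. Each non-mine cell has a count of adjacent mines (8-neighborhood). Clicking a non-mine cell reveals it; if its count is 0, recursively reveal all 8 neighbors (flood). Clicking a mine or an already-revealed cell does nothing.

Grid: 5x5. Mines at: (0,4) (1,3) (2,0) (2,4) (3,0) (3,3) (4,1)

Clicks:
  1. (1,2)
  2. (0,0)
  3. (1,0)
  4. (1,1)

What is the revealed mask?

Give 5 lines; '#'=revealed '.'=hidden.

Click 1 (1,2) count=1: revealed 1 new [(1,2)] -> total=1
Click 2 (0,0) count=0: revealed 5 new [(0,0) (0,1) (0,2) (1,0) (1,1)] -> total=6
Click 3 (1,0) count=1: revealed 0 new [(none)] -> total=6
Click 4 (1,1) count=1: revealed 0 new [(none)] -> total=6

Answer: ###..
###..
.....
.....
.....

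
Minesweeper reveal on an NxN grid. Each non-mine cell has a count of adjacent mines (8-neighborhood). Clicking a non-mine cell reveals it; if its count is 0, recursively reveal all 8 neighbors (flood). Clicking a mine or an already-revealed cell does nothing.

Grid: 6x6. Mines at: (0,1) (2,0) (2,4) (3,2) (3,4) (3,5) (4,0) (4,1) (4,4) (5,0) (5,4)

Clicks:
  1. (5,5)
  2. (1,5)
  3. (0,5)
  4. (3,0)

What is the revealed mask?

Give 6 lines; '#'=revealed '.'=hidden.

Answer: ..####
..####
......
#.....
......
.....#

Derivation:
Click 1 (5,5) count=2: revealed 1 new [(5,5)] -> total=1
Click 2 (1,5) count=1: revealed 1 new [(1,5)] -> total=2
Click 3 (0,5) count=0: revealed 7 new [(0,2) (0,3) (0,4) (0,5) (1,2) (1,3) (1,4)] -> total=9
Click 4 (3,0) count=3: revealed 1 new [(3,0)] -> total=10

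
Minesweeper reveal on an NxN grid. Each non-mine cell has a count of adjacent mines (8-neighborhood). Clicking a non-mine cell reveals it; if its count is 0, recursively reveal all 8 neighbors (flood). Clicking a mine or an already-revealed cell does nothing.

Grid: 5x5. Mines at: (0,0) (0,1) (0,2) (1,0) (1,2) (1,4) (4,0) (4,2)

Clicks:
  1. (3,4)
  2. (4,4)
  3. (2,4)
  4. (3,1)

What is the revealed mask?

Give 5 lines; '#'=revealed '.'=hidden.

Answer: .....
.....
...##
.#.##
...##

Derivation:
Click 1 (3,4) count=0: revealed 6 new [(2,3) (2,4) (3,3) (3,4) (4,3) (4,4)] -> total=6
Click 2 (4,4) count=0: revealed 0 new [(none)] -> total=6
Click 3 (2,4) count=1: revealed 0 new [(none)] -> total=6
Click 4 (3,1) count=2: revealed 1 new [(3,1)] -> total=7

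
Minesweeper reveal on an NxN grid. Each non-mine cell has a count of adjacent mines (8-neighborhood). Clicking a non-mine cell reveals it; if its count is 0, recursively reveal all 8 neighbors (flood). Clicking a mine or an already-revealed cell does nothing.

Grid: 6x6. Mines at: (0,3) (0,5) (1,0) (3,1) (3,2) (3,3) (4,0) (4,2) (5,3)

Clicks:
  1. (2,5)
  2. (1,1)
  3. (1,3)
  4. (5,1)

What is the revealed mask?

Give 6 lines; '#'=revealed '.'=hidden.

Click 1 (2,5) count=0: revealed 10 new [(1,4) (1,5) (2,4) (2,5) (3,4) (3,5) (4,4) (4,5) (5,4) (5,5)] -> total=10
Click 2 (1,1) count=1: revealed 1 new [(1,1)] -> total=11
Click 3 (1,3) count=1: revealed 1 new [(1,3)] -> total=12
Click 4 (5,1) count=2: revealed 1 new [(5,1)] -> total=13

Answer: ......
.#.###
....##
....##
....##
.#..##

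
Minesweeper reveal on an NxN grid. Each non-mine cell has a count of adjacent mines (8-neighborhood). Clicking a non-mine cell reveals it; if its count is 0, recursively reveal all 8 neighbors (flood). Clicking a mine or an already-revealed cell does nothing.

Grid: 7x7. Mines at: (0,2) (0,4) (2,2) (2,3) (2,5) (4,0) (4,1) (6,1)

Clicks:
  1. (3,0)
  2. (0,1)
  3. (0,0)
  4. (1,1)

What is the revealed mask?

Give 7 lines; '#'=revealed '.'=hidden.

Click 1 (3,0) count=2: revealed 1 new [(3,0)] -> total=1
Click 2 (0,1) count=1: revealed 1 new [(0,1)] -> total=2
Click 3 (0,0) count=0: revealed 6 new [(0,0) (1,0) (1,1) (2,0) (2,1) (3,1)] -> total=8
Click 4 (1,1) count=2: revealed 0 new [(none)] -> total=8

Answer: ##.....
##.....
##.....
##.....
.......
.......
.......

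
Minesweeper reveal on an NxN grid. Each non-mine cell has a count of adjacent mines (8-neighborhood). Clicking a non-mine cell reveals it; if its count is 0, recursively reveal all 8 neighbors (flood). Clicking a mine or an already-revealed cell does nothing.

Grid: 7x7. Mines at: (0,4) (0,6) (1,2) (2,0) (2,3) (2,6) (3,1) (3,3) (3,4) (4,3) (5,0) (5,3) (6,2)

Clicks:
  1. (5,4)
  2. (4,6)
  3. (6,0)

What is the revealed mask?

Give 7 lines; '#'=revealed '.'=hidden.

Click 1 (5,4) count=2: revealed 1 new [(5,4)] -> total=1
Click 2 (4,6) count=0: revealed 10 new [(3,5) (3,6) (4,4) (4,5) (4,6) (5,5) (5,6) (6,4) (6,5) (6,6)] -> total=11
Click 3 (6,0) count=1: revealed 1 new [(6,0)] -> total=12

Answer: .......
.......
.......
.....##
....###
....###
#...###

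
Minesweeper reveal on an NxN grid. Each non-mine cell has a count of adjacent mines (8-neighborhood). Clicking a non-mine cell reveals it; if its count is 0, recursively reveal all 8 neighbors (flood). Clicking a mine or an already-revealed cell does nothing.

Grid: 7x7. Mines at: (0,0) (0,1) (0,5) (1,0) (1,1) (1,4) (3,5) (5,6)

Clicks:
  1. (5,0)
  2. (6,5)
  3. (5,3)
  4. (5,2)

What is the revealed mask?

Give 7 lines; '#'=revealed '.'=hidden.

Click 1 (5,0) count=0: revealed 28 new [(2,0) (2,1) (2,2) (2,3) (2,4) (3,0) (3,1) (3,2) (3,3) (3,4) (4,0) (4,1) (4,2) (4,3) (4,4) (4,5) (5,0) (5,1) (5,2) (5,3) (5,4) (5,5) (6,0) (6,1) (6,2) (6,3) (6,4) (6,5)] -> total=28
Click 2 (6,5) count=1: revealed 0 new [(none)] -> total=28
Click 3 (5,3) count=0: revealed 0 new [(none)] -> total=28
Click 4 (5,2) count=0: revealed 0 new [(none)] -> total=28

Answer: .......
.......
#####..
#####..
######.
######.
######.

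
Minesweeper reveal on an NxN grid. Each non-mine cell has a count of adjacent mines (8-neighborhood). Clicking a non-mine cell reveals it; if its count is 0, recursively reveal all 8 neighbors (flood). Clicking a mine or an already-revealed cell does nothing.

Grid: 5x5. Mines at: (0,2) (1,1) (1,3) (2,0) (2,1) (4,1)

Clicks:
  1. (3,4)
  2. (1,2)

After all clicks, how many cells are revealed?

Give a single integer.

Click 1 (3,4) count=0: revealed 9 new [(2,2) (2,3) (2,4) (3,2) (3,3) (3,4) (4,2) (4,3) (4,4)] -> total=9
Click 2 (1,2) count=4: revealed 1 new [(1,2)] -> total=10

Answer: 10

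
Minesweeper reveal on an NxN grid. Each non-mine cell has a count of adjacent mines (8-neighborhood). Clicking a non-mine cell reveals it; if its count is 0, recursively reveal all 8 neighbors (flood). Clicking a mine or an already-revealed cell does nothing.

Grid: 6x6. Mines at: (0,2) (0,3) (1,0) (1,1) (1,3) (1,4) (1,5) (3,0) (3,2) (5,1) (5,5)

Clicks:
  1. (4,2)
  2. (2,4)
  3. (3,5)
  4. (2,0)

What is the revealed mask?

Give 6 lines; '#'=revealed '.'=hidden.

Click 1 (4,2) count=2: revealed 1 new [(4,2)] -> total=1
Click 2 (2,4) count=3: revealed 1 new [(2,4)] -> total=2
Click 3 (3,5) count=0: revealed 8 new [(2,3) (2,5) (3,3) (3,4) (3,5) (4,3) (4,4) (4,5)] -> total=10
Click 4 (2,0) count=3: revealed 1 new [(2,0)] -> total=11

Answer: ......
......
#..###
...###
..####
......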